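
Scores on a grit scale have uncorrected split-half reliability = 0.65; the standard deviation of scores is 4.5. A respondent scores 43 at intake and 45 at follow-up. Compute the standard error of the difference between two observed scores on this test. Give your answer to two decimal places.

2.93

Full-length reliability (Spearman-Brown) = 2(0.65)/(1+0.65) ≃ 0.7879
The standard error of measurement is 4.5000·√(1 − 0.7879) ≃ 4.5000·0.4606 ≃ 2.0725.
Standard error of the difference = 2.0725·√2 ≃ 2.9310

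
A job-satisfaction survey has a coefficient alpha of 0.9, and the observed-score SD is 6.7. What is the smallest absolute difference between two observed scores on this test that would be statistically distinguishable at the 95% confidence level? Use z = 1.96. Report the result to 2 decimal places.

SEM = 6.7000 * √(1 − 0.9000) = 6.7000 * √0.1000 ≃ 6.7000 * 0.3162 ≃ 2.1187
SE_diff = SEM * √2 ≃ 2.1187 * 1.4142 ≃ 2.9963
Minimum reliable difference = 1.96 * SE_diff ≃ 1.96 * 2.9963 ≃ 5.8728

5.87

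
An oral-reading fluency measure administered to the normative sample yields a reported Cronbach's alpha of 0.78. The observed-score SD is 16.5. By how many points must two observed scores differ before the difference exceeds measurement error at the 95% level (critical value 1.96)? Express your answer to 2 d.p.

SEM = 16.500*√(1 − 0.780) ≈ 7.739
SE_diff = √2 * SEM ≈ 10.945
Smallest detectable difference = 1.96*10.945 ≈ 21.452

21.45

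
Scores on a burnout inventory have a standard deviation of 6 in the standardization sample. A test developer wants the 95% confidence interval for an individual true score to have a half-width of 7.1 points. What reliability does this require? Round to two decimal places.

Required SEM = 7.1 / 1.96 ≈ 3.6224
r = 1 − (3.6224/6)² ≈ 1 − 0.3645 ≈ 0.6355

0.64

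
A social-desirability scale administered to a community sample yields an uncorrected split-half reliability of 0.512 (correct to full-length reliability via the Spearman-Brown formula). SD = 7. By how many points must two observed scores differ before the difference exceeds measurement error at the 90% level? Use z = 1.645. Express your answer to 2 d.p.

9.25

Full-length reliability (Spearman-Brown) = 2(0.512)/(1+0.512) ≃ 0.67725
SEM = 7.00000 · √(1 − 0.67725) = 7.00000 · √0.32275 ≃ 7.00000 · 0.56811 ≃ 3.97678
SE_diff = SEM · √2 ≃ 3.97678 · 1.41421 ≃ 5.62402
Smallest detectable difference = 1.645·5.62402 ≃ 9.25152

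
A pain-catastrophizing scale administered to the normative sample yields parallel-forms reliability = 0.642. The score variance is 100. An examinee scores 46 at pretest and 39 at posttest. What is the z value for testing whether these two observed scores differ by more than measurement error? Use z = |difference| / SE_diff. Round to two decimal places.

SD = √100 = 10.000
SEM = 10.000 × √(1 − 0.642) = 10.000 × √0.358 ≈ 10.000 × 0.598 ≈ 5.983
Standard error of the difference = 5.983·√2 ≈ 8.462
z = |46 − 39| / 8.462 = 7 / 8.462 ≈ 0.827

0.83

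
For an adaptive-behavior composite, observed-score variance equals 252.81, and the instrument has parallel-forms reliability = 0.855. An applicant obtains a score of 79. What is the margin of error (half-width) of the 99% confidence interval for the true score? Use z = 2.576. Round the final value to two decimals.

15.60

σ = 252.81^(1/2) = 15.900
SEM = 15.900 × √(1 − 0.855) = 15.900 × √0.145 ≈ 15.900 × 0.381 ≈ 6.055
2.576 × SEM ≈ 15.596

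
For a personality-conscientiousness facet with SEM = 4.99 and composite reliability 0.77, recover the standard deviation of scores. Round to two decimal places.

SD = SEM / √(1 − r) = 4.99 / √0.2300 ≈ 4.99 / 0.4796 ≈ 10.4049

10.40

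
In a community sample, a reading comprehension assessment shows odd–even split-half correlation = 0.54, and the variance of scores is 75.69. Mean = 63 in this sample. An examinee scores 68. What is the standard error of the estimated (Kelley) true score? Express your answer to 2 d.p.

SD = √75.69 = 8.700
r_full = 2·0.54 / (1 + 0.54) ≈ 0.701
SE_est = SD × √(r(1 − r)) = 8.700 × √0.209 ≈ 8.700 × 0.458 ≈ 3.982

3.98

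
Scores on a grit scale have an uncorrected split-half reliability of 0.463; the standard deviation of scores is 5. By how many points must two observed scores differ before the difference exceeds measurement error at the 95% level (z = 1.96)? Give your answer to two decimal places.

r_full = 2·0.463 / (1 + 0.463) ≈ 0.6329
SEM = 5.0000*√(1 − 0.6329) ≈ 3.0292
SE_diff = SEM * √2 ≈ 3.0292 * 1.4142 ≈ 4.2840
Smallest detectable difference = 1.96*4.2840 ≈ 8.3967

8.40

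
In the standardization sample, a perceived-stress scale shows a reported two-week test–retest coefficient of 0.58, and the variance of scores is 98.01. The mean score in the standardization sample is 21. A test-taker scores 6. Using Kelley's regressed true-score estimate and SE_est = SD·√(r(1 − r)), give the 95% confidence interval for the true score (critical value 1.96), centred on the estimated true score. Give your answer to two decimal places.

σ = 98.01^(1/2) = 9.9000
Estimated true score = 0.5800×6 + (1 − 0.5800)×21 ≈ 12.3000
SE_est = SD × √(r(1 − r)) = 9.9000 × √0.2436 ≈ 9.9000 × 0.4936 ≈ 4.8862
95% CI: 12.3000 ± 9.5770 ≈ (2.7230, 21.8770)

[2.72, 21.88]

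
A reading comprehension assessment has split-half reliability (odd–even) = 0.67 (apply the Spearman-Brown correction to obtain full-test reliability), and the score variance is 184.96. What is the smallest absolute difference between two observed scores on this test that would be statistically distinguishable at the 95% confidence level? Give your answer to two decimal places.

SD = √184.96 ≈ 13.600
Spearman-Brown: r = 2(0.67) / (1 + 0.67) = 1.340 / 1.670 ≈ 0.802
SEM = 13.600 * √(1 − 0.802) = 13.600 * √0.198 ≈ 13.600 * 0.445 ≈ 6.046
Standard error of the difference = 6.046·√2 ≈ 8.550
Minimum reliable difference = 1.96 * SE_diff ≈ 1.96 * 8.550 ≈ 16.757

16.76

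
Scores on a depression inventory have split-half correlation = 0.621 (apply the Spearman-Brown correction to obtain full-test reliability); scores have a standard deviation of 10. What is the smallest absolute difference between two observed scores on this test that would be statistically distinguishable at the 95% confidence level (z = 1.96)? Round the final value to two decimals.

Spearman-Brown: r = 2(0.621) / (1 + 0.621) = 1.2420 / 1.6210 ≈ 0.7662
SEM = 10.0000 * √(1 − 0.7662) = 10.0000 * √0.2338 ≈ 10.0000 * 0.4835 ≈ 4.8354
SE_diff = √2 * SEM ≈ 6.8382
Smallest detectable difference = 1.96*6.8382 ≈ 13.4029

13.40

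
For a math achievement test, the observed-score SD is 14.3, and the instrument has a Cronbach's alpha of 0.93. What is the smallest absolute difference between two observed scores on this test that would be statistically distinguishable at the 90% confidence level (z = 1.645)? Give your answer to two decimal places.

SEM = 14.3000 * √(1 − 0.9300) = 14.3000 * √0.0700 ≈ 14.3000 * 0.2646 ≈ 3.7834
SE_diff = √2 * SEM ≈ 5.3506
Smallest detectable difference = 1.645*5.3506 ≈ 8.8017

8.80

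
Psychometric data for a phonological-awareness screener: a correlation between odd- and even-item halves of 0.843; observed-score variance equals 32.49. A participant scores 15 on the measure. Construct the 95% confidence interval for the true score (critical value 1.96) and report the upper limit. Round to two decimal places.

18.26

σ = 32.49^(1/2) = 5.7000
Full-length reliability (Spearman-Brown) = 2(0.843)/(1+0.843) ≃ 0.9148
The standard error of measurement is 5.7000·√(1 − 0.9148) ≃ 5.7000·0.2919 ≃ 1.6637.
Half-width = 1.96·1.6637 ≃ 3.2608
Upper limit = 15 + 3.2608 ≃ 18.2608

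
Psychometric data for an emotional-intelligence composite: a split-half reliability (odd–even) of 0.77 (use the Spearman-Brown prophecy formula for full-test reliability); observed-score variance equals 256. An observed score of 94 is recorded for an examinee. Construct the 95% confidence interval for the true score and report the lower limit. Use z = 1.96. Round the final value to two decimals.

SD = √256 ≈ 16.00000
Full-length reliability (Spearman-Brown) = 2(0.77)/(1+0.77) ≈ 0.87006
SEM = 16.00000*√(1 − 0.87006) ≈ 5.76763
Half-width = 1.96*5.76763 ≈ 11.30455
Lower limit = 94 − 11.30455 ≈ 82.69545

82.70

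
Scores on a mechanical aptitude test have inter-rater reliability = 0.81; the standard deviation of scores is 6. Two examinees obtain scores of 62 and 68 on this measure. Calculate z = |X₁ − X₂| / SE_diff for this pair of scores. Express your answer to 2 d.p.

The standard error of measurement is 6.000*√(1 − 0.810) ≈ 6.000*0.436 ≈ 2.615.
SE_diff = SEM * √2 ≈ 2.615 * 1.414 ≈ 3.699
z = |62 − 68| / 3.699 = 6 / 3.699 ≈ 1.622

1.62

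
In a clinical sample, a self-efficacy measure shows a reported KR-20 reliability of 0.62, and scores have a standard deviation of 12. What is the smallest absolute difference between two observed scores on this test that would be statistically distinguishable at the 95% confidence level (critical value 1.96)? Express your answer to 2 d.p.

20.50

SEM = 12.000×√(1 − 0.620) ≈ 7.397
SE_diff = √2 × SEM ≈ 10.461
Smallest detectable difference = 1.96×10.461 ≈ 20.504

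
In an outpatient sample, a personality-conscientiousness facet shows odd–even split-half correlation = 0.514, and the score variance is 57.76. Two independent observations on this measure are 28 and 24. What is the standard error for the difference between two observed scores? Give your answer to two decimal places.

SD = √57.76 = 7.6000
r_full = 2·0.514 / (1 + 0.514) ≃ 0.6790
SEM = 7.6000×√(1 − 0.6790) ≃ 4.3059
SE_diff = √2 × SEM ≃ 6.0895

6.09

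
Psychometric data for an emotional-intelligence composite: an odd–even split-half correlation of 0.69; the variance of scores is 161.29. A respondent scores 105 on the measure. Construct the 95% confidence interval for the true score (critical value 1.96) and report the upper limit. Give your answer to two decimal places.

115.66

σ = 161.29^(1/2) = 12.700
Full-length reliability (Spearman-Brown) = 2(0.69)/(1+0.69) ≃ 0.817
SEM = 12.700 × √(1 − 0.817) = 12.700 × √0.183 ≃ 12.700 × 0.428 ≃ 5.439
Margin = 1.96 × 5.439 ≃ 10.661
Upper limit = 105 + 10.661 ≃ 115.661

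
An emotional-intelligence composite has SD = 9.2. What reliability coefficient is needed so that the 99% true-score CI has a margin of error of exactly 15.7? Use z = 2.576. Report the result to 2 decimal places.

SEM needed = half-width / z = 15.7/2.576 ≈ 6.0947
r = 1 − (6.0947/9.2)² ≈ 1 − 0.4389 ≈ 0.5611

0.56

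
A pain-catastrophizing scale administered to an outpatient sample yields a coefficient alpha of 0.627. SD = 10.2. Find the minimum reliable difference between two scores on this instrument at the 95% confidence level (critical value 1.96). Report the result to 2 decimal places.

The standard error of measurement is 10.2000*√(1 − 0.6270) ≈ 10.2000*0.6107 ≈ 6.2295.
SE_diff = SEM * √2 ≈ 6.2295 * 1.4142 ≈ 8.8099
Minimum reliable difference = 1.96 * SE_diff ≈ 1.96 * 8.8099 ≈ 17.2673

17.27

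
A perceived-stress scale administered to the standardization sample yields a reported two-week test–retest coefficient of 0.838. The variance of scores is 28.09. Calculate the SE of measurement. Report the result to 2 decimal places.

SD = √28.09 = 5.300
The standard error of measurement is 5.300×√(1 − 0.838) ≈ 5.300×0.402 ≈ 2.133.

2.13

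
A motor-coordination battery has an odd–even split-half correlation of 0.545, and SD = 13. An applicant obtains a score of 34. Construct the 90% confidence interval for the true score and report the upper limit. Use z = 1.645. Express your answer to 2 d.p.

45.61

Spearman-Brown: r = 2(0.545) / (1 + 0.545) = 1.09000 / 1.54500 ≃ 0.70550
SEM = 13.00000×√(1 − 0.70550) ≃ 7.05480
1.645 × SEM ≃ 11.60515
Upper bound: 34 + 11.60515 = 45.60515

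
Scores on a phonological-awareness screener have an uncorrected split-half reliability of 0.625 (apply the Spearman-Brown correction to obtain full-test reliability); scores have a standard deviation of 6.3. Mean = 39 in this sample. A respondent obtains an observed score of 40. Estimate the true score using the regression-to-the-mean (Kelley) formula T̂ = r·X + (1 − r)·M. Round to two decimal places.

39.77

Spearman-Brown: r = 2(0.625) / (1 + 0.625) = 1.2500 / 1.6250 ≃ 0.7692
Estimated true score = 0.7692*40 + (1 − 0.7692)*39 ≃ 39.7692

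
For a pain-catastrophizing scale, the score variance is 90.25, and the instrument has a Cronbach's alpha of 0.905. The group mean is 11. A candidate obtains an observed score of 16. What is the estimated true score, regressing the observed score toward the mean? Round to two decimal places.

15.53

T̂ = 0.9050(16) + 0.0950(11) ≈ 15.5250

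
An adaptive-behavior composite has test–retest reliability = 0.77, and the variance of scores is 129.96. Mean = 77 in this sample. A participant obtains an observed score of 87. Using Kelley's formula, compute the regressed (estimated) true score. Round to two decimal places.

T̂ = 0.770(87) + 0.230(77) ≈ 84.700

84.70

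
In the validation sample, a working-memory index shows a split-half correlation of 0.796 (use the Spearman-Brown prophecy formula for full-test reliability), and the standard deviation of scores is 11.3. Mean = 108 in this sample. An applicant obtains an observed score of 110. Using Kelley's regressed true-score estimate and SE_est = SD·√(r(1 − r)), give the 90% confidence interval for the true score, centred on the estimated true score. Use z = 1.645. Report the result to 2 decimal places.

[103.87, 115.67]

r_full = 2·0.796 / (1 + 0.796) ≈ 0.88641
Estimated true score = 0.88641·110 + (1 − 0.88641)·108 ≈ 109.77283
SE_est = SD · √(r(1 − r)) = 11.30000 · √0.10068 ≈ 11.30000 · 0.31731 ≈ 3.58557
90% CI: 109.77283 ± 5.89827 ≈ (103.87456, 115.67110)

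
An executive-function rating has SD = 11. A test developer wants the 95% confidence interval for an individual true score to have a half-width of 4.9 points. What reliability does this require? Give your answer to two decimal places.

0.95

Required SEM = 4.9 / 1.96 ≈ 2.5000
Required reliability = 1 − (SEM/SD)² = 1 − 0.0517 ≈ 0.9483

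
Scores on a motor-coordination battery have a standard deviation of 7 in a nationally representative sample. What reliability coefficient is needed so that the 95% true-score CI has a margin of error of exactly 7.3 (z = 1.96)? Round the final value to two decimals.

0.72

Required SEM = 7.3 / 1.96 ≈ 3.724
r = 1 − (3.724/7)² ≈ 1 − 0.283 ≈ 0.717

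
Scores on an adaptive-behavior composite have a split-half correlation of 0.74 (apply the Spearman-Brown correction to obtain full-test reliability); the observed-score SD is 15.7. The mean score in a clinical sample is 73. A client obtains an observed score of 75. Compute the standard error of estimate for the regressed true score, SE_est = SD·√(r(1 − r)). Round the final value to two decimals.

Full-length reliability (Spearman-Brown) = 2(0.74)/(1+0.74) ≃ 0.85057
SE_est = SD × √(r(1 − r)) = 15.70000 × √0.12710 ≃ 15.70000 × 0.35651 ≃ 5.59716

5.60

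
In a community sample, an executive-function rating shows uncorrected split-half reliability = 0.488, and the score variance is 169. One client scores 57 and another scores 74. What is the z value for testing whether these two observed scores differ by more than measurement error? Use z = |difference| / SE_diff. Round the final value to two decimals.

SD = √169 = 13.0000
Spearman-Brown: r = 2(0.488) / (1 + 0.488) = 0.9760 / 1.4880 ≃ 0.6559
SEM = 13.0000 * √(1 − 0.6559) = 13.0000 * √0.3441 ≃ 13.0000 * 0.5866 ≃ 7.6256
SE_diff = SEM * √2 ≃ 7.6256 * 1.4142 ≃ 10.7843
z = |57 − 74| / 10.7843 = 17 / 10.7843 ≃ 1.5764

1.58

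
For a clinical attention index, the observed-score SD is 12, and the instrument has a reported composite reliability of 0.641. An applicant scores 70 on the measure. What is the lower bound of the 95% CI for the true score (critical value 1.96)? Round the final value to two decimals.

55.91

SEM = 12.000*√(1 − 0.641) ≈ 7.190
1.96 * SEM ≈ 14.092
Lower bound: 70 − 14.092 = 55.908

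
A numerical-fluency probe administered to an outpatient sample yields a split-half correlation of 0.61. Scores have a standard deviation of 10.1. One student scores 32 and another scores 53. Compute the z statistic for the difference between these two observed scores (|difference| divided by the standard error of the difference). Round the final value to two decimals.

2.99

Spearman-Brown: r = 2(0.61) / (1 + 0.61) = 1.2200 / 1.6100 ≈ 0.7578
SEM = 10.1000 × √(1 − 0.7578) = 10.1000 × √0.2422 ≈ 10.1000 × 0.4922 ≈ 4.9710
Standard error of the difference = 4.9710·√2 ≈ 7.0300
z = |32 − 53| / 7.0300 = 21 / 7.0300 ≈ 2.9872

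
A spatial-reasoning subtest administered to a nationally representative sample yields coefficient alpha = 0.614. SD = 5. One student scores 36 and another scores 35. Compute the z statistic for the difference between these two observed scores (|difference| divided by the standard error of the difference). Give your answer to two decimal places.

SEM = 5.000*√(1 − 0.614) ≈ 3.106
SE_diff = SEM * √2 ≈ 3.106 * 1.414 ≈ 4.393
z = 1 / 4.393 ≈ 0.228

0.23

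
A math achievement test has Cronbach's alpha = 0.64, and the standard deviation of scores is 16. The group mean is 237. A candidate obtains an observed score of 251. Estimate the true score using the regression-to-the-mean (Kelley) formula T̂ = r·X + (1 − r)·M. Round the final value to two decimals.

245.96

Estimated true score = 0.6400*251 + (1 − 0.6400)*237 ≈ 245.9600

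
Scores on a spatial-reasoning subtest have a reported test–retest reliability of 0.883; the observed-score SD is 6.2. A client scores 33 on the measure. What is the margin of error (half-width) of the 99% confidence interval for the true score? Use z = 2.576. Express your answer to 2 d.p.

The standard error of measurement is 6.2000×√(1 − 0.8830) ≈ 6.2000×0.3421 ≈ 2.1207.
2.576 × SEM ≈ 5.4630

5.46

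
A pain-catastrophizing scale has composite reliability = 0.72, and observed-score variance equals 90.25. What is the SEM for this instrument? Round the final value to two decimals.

SD = √90.25 = 9.5000
SEM = 9.5000*√(1 − 0.7200) ≈ 5.0269

5.03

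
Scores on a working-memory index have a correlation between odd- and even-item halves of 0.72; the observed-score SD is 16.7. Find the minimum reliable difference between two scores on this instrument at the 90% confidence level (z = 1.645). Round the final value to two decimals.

r_full = 2·0.72 / (1 + 0.72) ≈ 0.8372
SEM = 16.7000 · √(1 − 0.8372) = 16.7000 · √0.1628 ≈ 16.7000 · 0.4035 ≈ 6.7380
SE_diff = SEM · √2 ≈ 6.7380 · 1.4142 ≈ 9.5290
Smallest detectable difference = 1.645·9.5290 ≈ 15.6752

15.68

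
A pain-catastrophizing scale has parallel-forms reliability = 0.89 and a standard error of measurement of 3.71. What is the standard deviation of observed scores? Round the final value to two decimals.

SD = SEM / √(1 − r) = 3.71 / √0.1100 ≈ 3.71 / 0.3317 ≈ 11.1861

11.19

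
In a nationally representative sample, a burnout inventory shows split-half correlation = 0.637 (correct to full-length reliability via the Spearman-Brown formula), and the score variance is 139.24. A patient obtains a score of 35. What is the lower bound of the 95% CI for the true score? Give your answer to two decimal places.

24.11

SD = √139.24 ≈ 11.80000
Spearman-Brown: r = 2(0.637) / (1 + 0.637) = 1.27400 / 1.63700 ≈ 0.77825
SEM = 11.80000·√(1 − 0.77825) ≈ 5.55662
1.96 · SEM ≈ 10.89098
Lower limit = 35 − 10.89098 ≈ 24.10902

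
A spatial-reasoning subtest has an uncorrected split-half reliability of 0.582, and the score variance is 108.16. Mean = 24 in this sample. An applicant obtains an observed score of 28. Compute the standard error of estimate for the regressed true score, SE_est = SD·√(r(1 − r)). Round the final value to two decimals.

σ = 108.16^(1/2) = 10.4000
Spearman-Brown: r = 2(0.582) / (1 + 0.582) = 1.1640 / 1.5820 ≈ 0.7358
SE_est = 10.4000·√[r(1 − r)] ≈ 4.5856

4.59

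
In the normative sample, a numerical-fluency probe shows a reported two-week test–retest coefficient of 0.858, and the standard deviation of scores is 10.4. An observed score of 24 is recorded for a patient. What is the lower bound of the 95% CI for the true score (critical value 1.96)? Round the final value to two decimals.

16.32

SEM = 10.400 × √(1 − 0.858) = 10.400 × √0.142 ≈ 10.400 × 0.377 ≈ 3.919
Margin = 1.96 × 3.919 ≈ 7.681
Lower bound: 24 − 7.681 = 16.319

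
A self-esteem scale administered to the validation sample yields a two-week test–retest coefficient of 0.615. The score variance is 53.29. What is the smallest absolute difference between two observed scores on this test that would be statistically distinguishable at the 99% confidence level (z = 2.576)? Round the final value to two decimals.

16.50

SD = √53.29 = 7.300
The standard error of measurement is 7.300×√(1 − 0.615) ≃ 7.300×0.620 ≃ 4.530.
Standard error of the difference = 4.530·√2 ≃ 6.406
Smallest detectable difference = 2.576×6.406 ≃ 16.501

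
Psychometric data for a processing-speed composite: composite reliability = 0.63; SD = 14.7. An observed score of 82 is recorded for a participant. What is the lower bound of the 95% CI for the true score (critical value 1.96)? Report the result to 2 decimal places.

SEM = 14.700 × √(1 − 0.630) = 14.700 × √0.370 ≈ 14.700 × 0.608 ≈ 8.942
Half-width = 1.96×8.942 ≈ 17.526
Lower bound: 82 − 17.526 = 64.474

64.47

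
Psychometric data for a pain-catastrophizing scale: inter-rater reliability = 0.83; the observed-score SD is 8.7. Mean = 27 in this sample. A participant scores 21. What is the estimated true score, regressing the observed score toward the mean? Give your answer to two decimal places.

T̂ = r·X + (1 − r)·M = 0.8300×21 + 0.1700×27 = 17.4300 + 4.5900 ≃ 22.0200

22.02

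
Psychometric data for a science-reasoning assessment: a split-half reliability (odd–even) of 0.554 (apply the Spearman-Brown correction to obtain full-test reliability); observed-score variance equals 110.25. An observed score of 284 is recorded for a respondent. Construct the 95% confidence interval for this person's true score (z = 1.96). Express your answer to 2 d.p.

[272.97, 295.03]

SD = √110.25 ≃ 10.50000
Full-length reliability (Spearman-Brown) = 2(0.554)/(1+0.554) ≃ 0.71300
SEM = 10.50000·√(1 − 0.71300) ≃ 5.62511
Half-width = 1.96·5.62511 ≃ 11.02522
Interval: (272.97478, 295.02522)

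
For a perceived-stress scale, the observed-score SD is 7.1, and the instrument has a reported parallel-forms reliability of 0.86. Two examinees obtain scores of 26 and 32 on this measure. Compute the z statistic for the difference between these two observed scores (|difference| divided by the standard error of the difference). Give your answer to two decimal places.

1.60

SEM = 7.1000 * √(1 − 0.8600) = 7.1000 * √0.1400 ≈ 7.1000 * 0.3742 ≈ 2.6566
Standard error of the difference = 2.6566·√2 ≈ 3.7570
z = 6 / 3.7570 ≈ 1.5970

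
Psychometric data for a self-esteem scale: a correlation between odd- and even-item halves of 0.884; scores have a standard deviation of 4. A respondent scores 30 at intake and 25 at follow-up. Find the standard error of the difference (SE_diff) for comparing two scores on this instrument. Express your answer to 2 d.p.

1.40

Spearman-Brown: r = 2(0.884) / (1 + 0.884) = 1.768 / 1.884 ≈ 0.938
SEM = 4.000 * √(1 − 0.938) = 4.000 * √0.062 ≈ 4.000 * 0.248 ≈ 0.993
Standard error of the difference = 0.993·√2 ≈ 1.404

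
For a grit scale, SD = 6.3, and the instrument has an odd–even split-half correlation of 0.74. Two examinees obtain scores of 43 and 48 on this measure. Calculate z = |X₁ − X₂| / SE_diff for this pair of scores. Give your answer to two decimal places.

1.45

r_full = 2·0.74 / (1 + 0.74) ≈ 0.851
SEM = 6.300 · √(1 − 0.851) = 6.300 · √0.149 ≈ 6.300 · 0.387 ≈ 2.435
Standard error of the difference = 2.435·√2 ≈ 3.444
z = 5 / 3.444 ≈ 1.452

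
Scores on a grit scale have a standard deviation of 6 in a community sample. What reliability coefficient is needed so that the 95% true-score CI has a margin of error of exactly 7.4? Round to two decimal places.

Required SEM = 7.4 / 1.96 ≈ 3.776
r = 1 − (SEM / SD)² = 1 − (3.776 / 6)² ≈ 1 − 0.396 ≈ 0.604

0.60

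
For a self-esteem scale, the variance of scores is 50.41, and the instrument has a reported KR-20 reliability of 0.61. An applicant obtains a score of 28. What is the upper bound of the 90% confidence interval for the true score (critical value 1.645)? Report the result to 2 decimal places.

SD = √50.41 ≈ 7.10000
SEM = 7.10000 * √(1 − 0.61000) = 7.10000 * √0.39000 ≈ 7.10000 * 0.62450 ≈ 4.43395
Margin = 1.645 * 4.43395 ≈ 7.29385
Upper bound: 28 + 7.29385 = 35.29385

35.29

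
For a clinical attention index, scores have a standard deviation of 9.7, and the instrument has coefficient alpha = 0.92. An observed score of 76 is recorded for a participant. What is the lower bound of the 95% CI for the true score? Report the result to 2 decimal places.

SEM = 9.7000 * √(1 − 0.9200) = 9.7000 * √0.0800 ≈ 9.7000 * 0.2828 ≈ 2.7436
1.96 * SEM ≈ 5.3774
Lower limit = 76 − 5.3774 ≈ 70.6226

70.62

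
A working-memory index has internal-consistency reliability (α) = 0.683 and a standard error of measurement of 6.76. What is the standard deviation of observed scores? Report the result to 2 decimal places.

σ = SEM·(1 − r)^(−1/2) ≈ 6.76*1.7761 ≈ 12.0065

12.01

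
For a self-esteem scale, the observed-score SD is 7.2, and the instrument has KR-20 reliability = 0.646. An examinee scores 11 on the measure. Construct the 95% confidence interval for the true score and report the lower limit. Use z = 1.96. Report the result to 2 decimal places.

SEM = 7.2000*√(1 − 0.6460) ≈ 4.2838
1.96 * SEM ≈ 8.3963
Lower limit = 11 − 8.3963 ≈ 2.6037

2.60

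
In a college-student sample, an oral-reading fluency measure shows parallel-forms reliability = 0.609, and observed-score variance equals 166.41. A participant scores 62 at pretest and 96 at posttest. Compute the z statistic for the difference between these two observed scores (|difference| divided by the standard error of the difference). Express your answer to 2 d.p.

SD = √166.41 ≈ 12.900
SEM = 12.900*√(1 − 0.609) ≈ 8.066
SE_diff = SEM * √2 ≈ 8.066 * 1.414 ≈ 11.408
z = 34 / 11.408 ≈ 2.980

2.98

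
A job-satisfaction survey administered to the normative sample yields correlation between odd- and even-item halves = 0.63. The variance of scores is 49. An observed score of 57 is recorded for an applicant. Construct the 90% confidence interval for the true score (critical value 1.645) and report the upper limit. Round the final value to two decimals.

62.49

σ = 49^(1/2) = 7.000
r_full = 2·0.63 / (1 + 0.63) ≈ 0.773
SEM = 7.000 · √(1 − 0.773) = 7.000 · √0.227 ≈ 7.000 · 0.476 ≈ 3.335
Half-width = 1.645·3.335 ≈ 5.486
Upper bound: 57 + 5.486 = 62.486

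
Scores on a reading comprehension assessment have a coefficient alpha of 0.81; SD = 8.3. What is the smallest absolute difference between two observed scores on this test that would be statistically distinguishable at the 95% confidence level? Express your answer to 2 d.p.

10.03

SEM = 8.300 × √(1 − 0.810) = 8.300 × √0.190 ≃ 8.300 × 0.436 ≃ 3.618
Standard error of the difference = 3.618·√2 ≃ 5.116
Minimum reliable difference = 1.96 × SE_diff ≃ 1.96 × 5.116 ≃ 10.028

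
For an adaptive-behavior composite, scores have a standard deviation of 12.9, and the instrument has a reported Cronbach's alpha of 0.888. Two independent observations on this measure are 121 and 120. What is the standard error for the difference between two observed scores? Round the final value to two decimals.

SEM = 12.900*√(1 − 0.888) ≈ 4.317
SE_diff = SEM * √2 ≈ 4.317 * 1.414 ≈ 6.105

6.11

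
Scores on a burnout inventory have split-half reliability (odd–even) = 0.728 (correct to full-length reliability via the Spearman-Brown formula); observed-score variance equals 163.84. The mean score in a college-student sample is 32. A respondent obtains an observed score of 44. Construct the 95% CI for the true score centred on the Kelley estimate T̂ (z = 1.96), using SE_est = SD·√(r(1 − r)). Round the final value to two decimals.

[32.97, 51.25]

SD = √163.84 ≃ 12.80000
r_full = 2·0.728 / (1 + 0.728) ≃ 0.84259
T̂ = 0.84259(44) + 0.15741(32) ≃ 42.11111
SE_est = 12.80000×√(0.84259×0.15741) ≃ 4.66156
CI = 42.11111 ± 1.96 × 4.66156 → [32.97445, 51.24777]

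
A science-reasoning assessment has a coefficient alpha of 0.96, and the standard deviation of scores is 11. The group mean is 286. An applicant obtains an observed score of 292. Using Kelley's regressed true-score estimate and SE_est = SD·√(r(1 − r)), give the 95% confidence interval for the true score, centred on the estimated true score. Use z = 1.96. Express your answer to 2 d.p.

[287.54, 295.98]

T̂ = 0.9600(292) + 0.0400(286) ≈ 291.7600
SE_est = SD * √(r(1 − r)) = 11.0000 * √0.0384 ≈ 11.0000 * 0.1960 ≈ 2.1556
95% CI: 291.7600 ± 4.2249 ≈ (287.5351, 295.9849)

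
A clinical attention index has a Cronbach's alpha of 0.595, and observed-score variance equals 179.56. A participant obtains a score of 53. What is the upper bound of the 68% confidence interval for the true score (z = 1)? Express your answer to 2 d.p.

σ = 179.56^(1/2) = 13.400
The standard error of measurement is 13.400·√(1 − 0.595) ≈ 13.400·0.636 ≈ 8.528.
Half-width = 1·8.528 ≈ 8.528
Upper limit = 53 + 8.528 ≈ 61.528

61.53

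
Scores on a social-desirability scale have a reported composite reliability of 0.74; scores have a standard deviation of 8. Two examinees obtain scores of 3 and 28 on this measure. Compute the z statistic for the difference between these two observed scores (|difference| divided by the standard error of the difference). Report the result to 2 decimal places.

4.33

SEM = 8.0000×√(1 − 0.7400) ≈ 4.0792
Standard error of the difference = 4.0792·√2 ≈ 5.7689
z = |3 − 28| / 5.7689 = 25 / 5.7689 ≈ 4.3336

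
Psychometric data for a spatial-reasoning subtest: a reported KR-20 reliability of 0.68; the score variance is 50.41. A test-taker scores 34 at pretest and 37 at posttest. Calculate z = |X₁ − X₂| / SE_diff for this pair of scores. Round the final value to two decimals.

SD = √50.41 = 7.1000
SEM = 7.1000 * √(1 − 0.6800) = 7.1000 * √0.3200 ≈ 7.1000 * 0.5657 ≈ 4.0164
Standard error of the difference = 4.0164·√2 ≈ 5.6800
z = 3 / 5.6800 ≈ 0.5282

0.53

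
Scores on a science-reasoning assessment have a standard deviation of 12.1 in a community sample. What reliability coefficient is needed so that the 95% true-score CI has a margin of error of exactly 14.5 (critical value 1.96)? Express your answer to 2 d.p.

SEM needed = half-width / z = 14.5/1.96 ≈ 7.398
r = 1 − (SEM / SD)² = 1 − (7.398 / 12.1)² ≈ 1 − 0.374 ≈ 0.626

0.63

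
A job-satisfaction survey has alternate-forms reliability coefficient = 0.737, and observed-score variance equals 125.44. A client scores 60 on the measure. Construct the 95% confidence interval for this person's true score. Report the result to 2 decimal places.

SD = √125.44 = 11.2000
SEM = 11.2000×√(1 − 0.7370) ≈ 5.7438
Margin = 1.96 × 5.7438 ≈ 11.2578
Interval: (48.7422, 71.2578)

[48.74, 71.26]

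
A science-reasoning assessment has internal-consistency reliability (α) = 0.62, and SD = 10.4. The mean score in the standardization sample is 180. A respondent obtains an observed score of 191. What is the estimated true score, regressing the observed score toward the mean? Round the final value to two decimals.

186.82

T̂ = 0.6200(191) + 0.3800(180) ≈ 186.8200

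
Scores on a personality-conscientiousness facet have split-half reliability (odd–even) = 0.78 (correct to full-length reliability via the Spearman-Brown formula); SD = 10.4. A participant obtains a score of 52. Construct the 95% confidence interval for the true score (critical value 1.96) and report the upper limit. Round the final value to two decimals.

Spearman-Brown: r = 2(0.78) / (1 + 0.78) = 1.56000 / 1.78000 ≈ 0.87640
SEM = 10.40000×√(1 − 0.87640) ≈ 3.65624
Half-width = 1.96×3.65624 ≈ 7.16623
Upper bound: 52 + 7.16623 = 59.16623

59.17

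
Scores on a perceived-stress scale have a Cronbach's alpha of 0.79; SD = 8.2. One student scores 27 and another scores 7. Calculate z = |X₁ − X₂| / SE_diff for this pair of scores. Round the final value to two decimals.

3.76

SEM = 8.200×√(1 − 0.790) ≃ 3.758
Standard error of the difference = 3.758·√2 ≃ 5.314
z = |27 − 7| / 5.314 = 20 / 5.314 ≃ 3.763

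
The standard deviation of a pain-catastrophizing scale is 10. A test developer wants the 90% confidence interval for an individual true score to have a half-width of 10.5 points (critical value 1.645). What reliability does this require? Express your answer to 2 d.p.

SEM needed = half-width / z = 10.5/1.645 ≈ 6.3830
Required reliability = 1 − (SEM/SD)² = 1 − 0.4074 ≈ 0.5926

0.59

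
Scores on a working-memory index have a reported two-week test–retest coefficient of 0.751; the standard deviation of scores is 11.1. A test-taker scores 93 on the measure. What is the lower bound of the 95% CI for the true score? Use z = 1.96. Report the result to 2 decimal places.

SEM = 11.1000 · √(1 − 0.7510) = 11.1000 · √0.2490 ≈ 11.1000 · 0.4990 ≈ 5.5389
Margin = 1.96 · 5.5389 ≈ 10.8562
Lower bound: 93 − 10.8562 = 82.1438

82.14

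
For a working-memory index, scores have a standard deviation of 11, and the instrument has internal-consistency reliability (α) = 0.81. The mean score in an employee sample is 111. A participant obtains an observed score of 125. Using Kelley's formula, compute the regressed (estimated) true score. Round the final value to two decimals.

122.34

Estimated true score = 0.8100·125 + (1 − 0.8100)·111 ≃ 122.3400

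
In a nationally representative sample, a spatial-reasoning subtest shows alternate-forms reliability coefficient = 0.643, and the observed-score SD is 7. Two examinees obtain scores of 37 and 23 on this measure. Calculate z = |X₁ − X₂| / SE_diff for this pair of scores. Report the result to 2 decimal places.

SEM = 7.000 · √(1 − 0.643) = 7.000 · √0.357 ≃ 7.000 · 0.597 ≃ 4.182
SE_diff = SEM · √2 ≃ 4.182 · 1.414 ≃ 5.915
z = |37 − 23| / 5.915 = 14 / 5.915 ≃ 2.367

2.37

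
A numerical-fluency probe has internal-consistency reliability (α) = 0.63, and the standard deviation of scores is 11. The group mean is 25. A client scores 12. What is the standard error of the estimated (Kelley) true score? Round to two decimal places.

SE_est = SD · √(r(1 − r)) = 11.000 · √0.233 ≃ 11.000 · 0.483 ≃ 5.311

5.31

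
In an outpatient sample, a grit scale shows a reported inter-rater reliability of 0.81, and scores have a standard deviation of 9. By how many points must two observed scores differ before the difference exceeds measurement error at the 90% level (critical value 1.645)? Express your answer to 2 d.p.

9.13

SEM = 9.000·√(1 − 0.810) ≈ 3.923
Standard error of the difference = 3.923·√2 ≈ 5.548
Minimum reliable difference = 1.645 · SE_diff ≈ 1.645 · 5.548 ≈ 9.126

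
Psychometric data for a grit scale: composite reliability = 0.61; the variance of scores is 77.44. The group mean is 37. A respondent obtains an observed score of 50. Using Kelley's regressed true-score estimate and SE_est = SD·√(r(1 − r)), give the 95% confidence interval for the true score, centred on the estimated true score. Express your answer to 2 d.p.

SD = √77.44 ≈ 8.800
T̂ = 0.610(50) + 0.390(37) ≈ 44.930
SE_est = 8.800·√[r(1 − r)] ≈ 4.292
CI = 44.930 ± 1.96 × 4.292 → [36.517, 53.343]

[36.52, 53.34]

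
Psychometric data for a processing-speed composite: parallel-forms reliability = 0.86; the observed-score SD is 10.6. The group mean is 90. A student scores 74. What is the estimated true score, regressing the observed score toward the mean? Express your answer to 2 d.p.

T̂ = 0.8600(74) + 0.1400(90) ≃ 76.2400

76.24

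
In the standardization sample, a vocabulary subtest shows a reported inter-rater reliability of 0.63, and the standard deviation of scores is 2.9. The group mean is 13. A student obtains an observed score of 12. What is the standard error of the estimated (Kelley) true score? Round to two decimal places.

SE_est = 2.9000·√[r(1 − r)] ≈ 1.4001

1.40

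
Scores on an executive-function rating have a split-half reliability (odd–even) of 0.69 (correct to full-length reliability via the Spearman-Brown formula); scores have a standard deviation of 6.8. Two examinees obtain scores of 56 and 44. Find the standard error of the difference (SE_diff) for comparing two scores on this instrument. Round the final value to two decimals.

4.12

r_full = 2·0.69 / (1 + 0.69) ≈ 0.817
SEM = 6.800 · √(1 − 0.817) = 6.800 · √0.183 ≈ 6.800 · 0.428 ≈ 2.912
SE_diff = SEM · √2 ≈ 2.912 · 1.414 ≈ 4.119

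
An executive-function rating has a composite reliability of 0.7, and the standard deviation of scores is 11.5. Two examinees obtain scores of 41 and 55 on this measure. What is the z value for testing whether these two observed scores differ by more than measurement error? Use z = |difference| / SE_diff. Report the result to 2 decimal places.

SEM = 11.5000 * √(1 − 0.7000) = 11.5000 * √0.3000 ≈ 11.5000 * 0.5477 ≈ 6.2988
SE_diff = √2 * SEM ≈ 8.9079
z = |41 − 55| / 8.9079 = 14 / 8.9079 ≈ 1.5716

1.57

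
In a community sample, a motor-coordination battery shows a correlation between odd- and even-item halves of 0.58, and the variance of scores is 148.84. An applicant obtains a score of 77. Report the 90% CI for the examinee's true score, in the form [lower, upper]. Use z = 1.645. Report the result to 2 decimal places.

σ = 148.84^(1/2) = 12.200
Full-length reliability (Spearman-Brown) = 2(0.58)/(1+0.58) ≈ 0.734
SEM = 12.200×√(1 − 0.734) ≈ 6.290
Half-width = 1.645×6.290 ≈ 10.347
90% CI: 77 ± 10.347 = [66.653, 87.347]

[66.65, 87.35]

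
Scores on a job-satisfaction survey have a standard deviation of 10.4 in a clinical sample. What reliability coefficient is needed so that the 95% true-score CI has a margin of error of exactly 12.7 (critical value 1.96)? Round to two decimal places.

0.61

Required SEM = 12.7 / 1.96 ≃ 6.4796
r = 1 − (SEM / SD)² = 1 − (6.4796 / 10.4)² ≃ 1 − 0.3882 ≃ 0.6118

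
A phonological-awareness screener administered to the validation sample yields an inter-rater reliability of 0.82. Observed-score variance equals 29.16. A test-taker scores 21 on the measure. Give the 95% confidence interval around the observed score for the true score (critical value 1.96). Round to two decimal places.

[16.51, 25.49]

σ = 29.16^(1/2) = 5.4000
The standard error of measurement is 5.4000×√(1 − 0.8200) ≈ 5.4000×0.4243 ≈ 2.2910.
1.96 × SEM ≈ 4.4904
CI = 21 ± 4.4904 → [16.5096, 25.4904]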